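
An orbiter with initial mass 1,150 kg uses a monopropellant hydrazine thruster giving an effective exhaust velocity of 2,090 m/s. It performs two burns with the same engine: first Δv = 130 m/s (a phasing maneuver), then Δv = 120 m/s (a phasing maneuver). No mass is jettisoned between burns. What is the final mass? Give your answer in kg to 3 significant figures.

final mass ≈ 1020 kg

After the first burn: m = 1150 × exp(−130/2090.0) = 1150 × 0.93969 = 1,080.64 kg.
After the second burn: m = 1,080.64 × exp(−120/2090.0) = 1,080.64 × 0.94420 = 1,020.34 kg.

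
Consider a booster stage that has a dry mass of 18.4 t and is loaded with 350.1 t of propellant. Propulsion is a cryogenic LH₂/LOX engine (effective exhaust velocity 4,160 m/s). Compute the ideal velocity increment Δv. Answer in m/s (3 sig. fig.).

Δv ≈ 12500 m/s

m₀ = m_dry + m_prop = 18.4 + 350.1 = 368.5 t.
Rocket equation: Δv = v_e · ln(m₀/m_f) = 4160.0 × ln(20.03) = 4160.0 × 2.9971 ≈ 12467.9 m/s.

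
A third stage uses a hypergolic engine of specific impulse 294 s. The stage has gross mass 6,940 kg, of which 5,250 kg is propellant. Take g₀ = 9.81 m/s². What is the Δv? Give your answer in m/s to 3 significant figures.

Δv ≈ 4070 m/s

v_e = Isp · g₀ = 294 × 9.81 = 2884.1 m/s.
m_f = m₀ − m_prop = 6,940 − 5,250 = 1,690 kg.
Δv = v_e · ln(m₀/m_f) = 2884.1 × ln(4.107) = 2884.1 × 1.4126 ≈ 4074.1 m/s.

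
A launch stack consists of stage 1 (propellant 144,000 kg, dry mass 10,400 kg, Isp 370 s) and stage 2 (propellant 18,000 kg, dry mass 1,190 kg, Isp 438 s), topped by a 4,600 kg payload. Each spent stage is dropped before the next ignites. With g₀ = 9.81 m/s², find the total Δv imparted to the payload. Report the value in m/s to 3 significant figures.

Ignition mass of stage 1 = 144,000+10,400 + 18,000+1,190 + 4,600 = 178,190 kg.
Stage 1: m₀ = 178,190 kg, m_f = 178,190 − 144,000 = 34,190 kg; Δv = 370×9.81×ln(5.212) = 3629.7×1.6509 ≈ 5992 m/s.
Stage 2: m₀ = 23,790 kg, m_f = 23,790 − 18,000 = 5,790 kg; Δv = 438×9.81×ln(4.109) = 4296.8×1.4131 ≈ 6072 m/s.
Total Δv = 5992 + 6072 = 12064 m/s.

Δv ≈ 12100 m/s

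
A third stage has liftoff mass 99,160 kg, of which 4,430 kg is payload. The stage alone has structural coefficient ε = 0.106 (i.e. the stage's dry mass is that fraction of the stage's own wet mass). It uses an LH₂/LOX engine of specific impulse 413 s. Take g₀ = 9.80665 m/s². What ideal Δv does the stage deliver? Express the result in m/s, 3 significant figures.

Δv ≈ 7790 m/s

Stage wet mass = m₀ − payload = 99,160 − 4,430 = 94,730 kg.
Stage dry mass = ε × stage wet mass = 0.106 × 94,730 = 10,041.4 kg.
Burnout mass m_f = stage dry + payload = 10,041.4 + 4,430 = 14,471.4 kg.
v_e = Isp · g₀ = 413 × 9.80665 = 4050.1 m/s.
Δv = v_e · ln(99,160/14,471.4) = 4050.1 × ln(6.852) = 4050.1 × 1.9246 ≈ 7795 m/s.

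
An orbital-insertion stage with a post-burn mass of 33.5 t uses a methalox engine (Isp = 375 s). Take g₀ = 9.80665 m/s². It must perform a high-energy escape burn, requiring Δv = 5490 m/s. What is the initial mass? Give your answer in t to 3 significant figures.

v_e = Isp · g₀ = 375 × 9.80665 = 3677.5 m/s.
m₀/m_f = exp(Δv / v_e) = exp(5490 / 3677.5) = exp(1.4929) = 4.4498.
m₀ = m_f × 4.4498 = 33.5 × 4.4498 = 149.068 t.

initial mass ≈ 149 t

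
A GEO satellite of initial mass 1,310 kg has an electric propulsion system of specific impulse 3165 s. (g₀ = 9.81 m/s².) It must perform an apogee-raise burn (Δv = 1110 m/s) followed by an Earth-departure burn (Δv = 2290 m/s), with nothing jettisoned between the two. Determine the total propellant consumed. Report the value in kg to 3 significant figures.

total propellant consumed ≈ 136 kg

v_e = Isp · g₀ = 3165 × 9.81 = 31048.7 m/s.
After the first burn: m = 1310 × exp(−1110/31048.7) = 1310 × 0.96488 = 1,263.99 kg.
After the second burn: m = 1,263.99 × exp(−2290/31048.7) = 1,263.99 × 0.92890 = 1,174.12 kg.
Total propellant = m₀ − m_final = 1310 − 1,174.12 = 135.88 kg.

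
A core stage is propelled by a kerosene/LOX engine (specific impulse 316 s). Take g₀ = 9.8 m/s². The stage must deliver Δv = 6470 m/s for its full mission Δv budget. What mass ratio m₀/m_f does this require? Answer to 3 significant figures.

mass ratio ≈ 8.08

v_e = Isp · g₀ = 316 × 9.8 = 3096.8 m/s.
m₀/m_f = exp(Δv / v_e) = exp(6470 / 3096.8) = exp(2.0893) = 8.0789.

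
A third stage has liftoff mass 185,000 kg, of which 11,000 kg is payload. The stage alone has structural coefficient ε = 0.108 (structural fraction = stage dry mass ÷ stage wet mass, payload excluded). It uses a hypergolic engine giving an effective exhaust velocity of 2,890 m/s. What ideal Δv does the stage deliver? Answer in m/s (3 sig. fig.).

Stage wet mass = m₀ − payload = 185,000 − 11,000 = 174,000 kg.
Stage dry mass = ε × stage wet mass = 0.108 × 174,000 = 18,792 kg.
Burnout mass m_f = stage dry + payload = 18,792 + 11,000 = 29,792 kg.
By the Tsiolkovsky rocket equation, Δv = v_e · ln(185,000/29,792) = 2890.0 × ln(6.21) = 2890.0 × 1.8261 ≈ 5277 m/s.

Δv ≈ 5280 m/s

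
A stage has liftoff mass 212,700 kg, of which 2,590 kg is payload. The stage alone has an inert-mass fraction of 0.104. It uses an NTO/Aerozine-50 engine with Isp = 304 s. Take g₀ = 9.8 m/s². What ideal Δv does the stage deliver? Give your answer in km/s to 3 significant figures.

Δv ≈ 6.45 km/s

Stage wet mass = m₀ − payload = 212,700 − 2,590 = 210,110 kg.
Stage dry mass = ε × stage wet mass = 0.104 × 210,110 = 21,851.4 kg.
Burnout mass m_f = stage dry + payload = 21,851.4 + 2,590 = 24,441.4 kg.
v_e = Isp · g₀ = 304 × 9.8 = 2979.2 m/s.
Δv = v_e · ln(212,700/24,441.4) = 2979.2 × ln(8.702) = 2979.2 × 2.1636 ≈ 6446 m/s.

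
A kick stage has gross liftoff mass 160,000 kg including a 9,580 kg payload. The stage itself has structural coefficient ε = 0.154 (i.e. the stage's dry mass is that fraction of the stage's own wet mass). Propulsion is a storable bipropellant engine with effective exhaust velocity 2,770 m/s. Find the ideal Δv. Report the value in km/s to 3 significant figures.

Stage wet mass = m₀ − payload = 160,000 − 9,580 = 150,420 kg.
Stage dry mass = ε × stage wet mass = 0.154 × 150,420 = 23,164.7 kg.
Burnout mass m_f = stage dry + payload = 23,164.7 + 9,580 = 32,744.7 kg.
By the Tsiolkovsky rocket equation, Δv = v_e · ln(160,000/32,744.7) = 2770.0 × ln(4.886) = 2770.0 × 1.5864 ≈ 4394 m/s.

Δv ≈ 4.39 km/s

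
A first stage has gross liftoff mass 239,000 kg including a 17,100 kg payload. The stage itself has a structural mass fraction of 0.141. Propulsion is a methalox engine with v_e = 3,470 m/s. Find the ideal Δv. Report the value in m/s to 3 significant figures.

Stage wet mass = m₀ − payload = 239,000 − 17,100 = 221,900 kg.
Stage dry mass = ε × stage wet mass = 0.141 × 221,900 = 31,287.9 kg.
Burnout mass m_f = stage dry + payload = 31,287.9 + 17,100 = 48,387.9 kg.
Using Δv = v_e ln(m₀/m_f): Δv = v_e · ln(239,000/48,387.9) = 3470.0 × ln(4.939) = 3470.0 × 1.5972 ≈ 5542 m/s.

Δv ≈ 5540 m/s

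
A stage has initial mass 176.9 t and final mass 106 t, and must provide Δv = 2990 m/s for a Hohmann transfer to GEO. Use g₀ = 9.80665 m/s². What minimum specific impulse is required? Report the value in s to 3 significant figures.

ln(m₀/m_f) = ln(176900/106000) = ln(1.669) = 0.5121.
Using Δv = v_e ln(m₀/m_f): v_e = Δv / ln(m₀/m_f) = 2990 / 0.5121 = 5838.2 m/s.
Isp = v_e / g₀ = 5838.2 / 9.80665 = 595.3 s.

Isp ≈ 595 s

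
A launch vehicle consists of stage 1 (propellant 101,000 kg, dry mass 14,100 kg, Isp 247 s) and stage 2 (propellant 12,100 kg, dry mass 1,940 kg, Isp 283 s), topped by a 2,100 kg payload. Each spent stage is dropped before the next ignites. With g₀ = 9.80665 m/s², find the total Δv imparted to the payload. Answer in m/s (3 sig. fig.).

Ignition mass of stage 1 = 101,000+14,100 + 12,100+1,940 + 2,100 = 131,240 kg.
Stage 1: m₀ = 131,240 kg, m_f = 131,240 − 101,000 = 30,240 kg; Δv = 247×9.80665×ln(4.34) = 2422.2×1.4679 ≈ 3556 m/s.
Stage 2: m₀ = 16,140 kg, m_f = 16,140 − 12,100 = 4,040 kg; Δv = 283×9.80665×ln(3.995) = 2775.3×1.3851 ≈ 3844 m/s.
Total Δv = 3556 + 3844 = 7400 m/s.

Δv ≈ 7400 m/s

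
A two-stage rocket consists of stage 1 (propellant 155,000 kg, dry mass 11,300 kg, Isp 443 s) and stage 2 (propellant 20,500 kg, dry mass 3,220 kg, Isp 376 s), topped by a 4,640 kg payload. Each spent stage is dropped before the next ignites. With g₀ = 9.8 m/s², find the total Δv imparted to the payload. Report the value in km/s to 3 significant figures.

Δv ≈ 11.6 km/s

Ignition mass of stage 1 = 155,000+11,300 + 20,500+3,220 + 4,640 = 194,660 kg.
Stage 1: m₀ = 194,660 kg, m_f = 194,660 − 155,000 = 39,660 kg; Δv = 443×9.8×ln(4.908) = 4341.4×1.5909 ≈ 6907 m/s.
Stage 2: m₀ = 28,360 kg, m_f = 28,360 − 20,500 = 7,860 kg; Δv = 376×9.8×ln(3.608) = 3684.8×1.2832 ≈ 4728 m/s.
Total Δv = 6907 + 4728 = 11635 m/s.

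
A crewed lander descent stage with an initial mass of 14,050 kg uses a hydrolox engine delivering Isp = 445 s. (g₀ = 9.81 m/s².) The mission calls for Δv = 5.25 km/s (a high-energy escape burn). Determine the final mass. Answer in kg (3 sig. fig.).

final mass ≈ 4220 kg

v_e = Isp · g₀ = 445 × 9.81 = 4365.4 m/s.
Using Δv = v_e ln(m₀/m_f): m₀/m_f = exp(Δv / v_e) = exp(5250 / 4365.4) = exp(1.2026) = 3.3288.
m_f = m₀ / 3.3288 = 14,050 / 3.3288 = 4,220.74 kg.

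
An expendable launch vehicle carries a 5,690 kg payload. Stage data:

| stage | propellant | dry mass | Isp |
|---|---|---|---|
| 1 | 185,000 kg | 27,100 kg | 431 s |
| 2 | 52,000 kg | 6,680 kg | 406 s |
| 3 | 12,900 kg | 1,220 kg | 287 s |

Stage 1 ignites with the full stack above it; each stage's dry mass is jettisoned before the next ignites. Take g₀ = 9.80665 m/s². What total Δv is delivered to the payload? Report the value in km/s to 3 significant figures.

Δv ≈ 11.6 km/s

Ignition mass of stage 1 = 185,000+27,100 + 52,000+6,680 + 12,900+1,220 + 5,690 = 290,590 kg.
Stage 1: m₀ = 290,590 kg, m_f = 290,590 − 185,000 = 105,590 kg; Δv = 431×9.80665×ln(2.752) = 4226.7×1.0123 ≈ 4279 m/s.
Stage 2: m₀ = 78,490 kg, m_f = 78,490 − 52,000 = 26,490 kg; Δv = 406×9.80665×ln(2.963) = 3981.5×1.0862 ≈ 4325 m/s.
Stage 3: m₀ = 19,810 kg, m_f = 19,810 − 12,900 = 6,910 kg; Δv = 287×9.80665×ln(2.867) = 2814.5×1.0532 ≈ 2964 m/s.
Total Δv = 4279 + 4325 + 2964 = 11568 m/s.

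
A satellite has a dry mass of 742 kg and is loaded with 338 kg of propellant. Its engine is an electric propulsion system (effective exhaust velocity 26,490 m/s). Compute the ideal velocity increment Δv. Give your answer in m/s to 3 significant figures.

m₀ = m_dry + m_prop = 742 + 338 = 1,080 kg.
Δv = v_e · ln(m₀/m_f) = 26490.0 × ln(1.456) = 26490.0 × 0.3754 ≈ 9943.5 m/s.

Δv ≈ 9940 m/s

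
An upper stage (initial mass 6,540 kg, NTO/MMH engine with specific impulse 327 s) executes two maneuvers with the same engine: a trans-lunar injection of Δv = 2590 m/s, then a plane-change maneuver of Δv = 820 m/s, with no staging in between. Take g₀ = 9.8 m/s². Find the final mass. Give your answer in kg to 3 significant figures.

final mass ≈ 2260 kg

v_e = Isp · g₀ = 327 × 9.8 = 3204.6 m/s.
After the first burn: m = 6540 × exp(−2590/3204.6) = 6540 × 0.44565 = 2,914.55 kg.
After the second burn: m = 2,914.55 × exp(−820/3204.6) = 2,914.55 × 0.77423 = 2,256.53 kg.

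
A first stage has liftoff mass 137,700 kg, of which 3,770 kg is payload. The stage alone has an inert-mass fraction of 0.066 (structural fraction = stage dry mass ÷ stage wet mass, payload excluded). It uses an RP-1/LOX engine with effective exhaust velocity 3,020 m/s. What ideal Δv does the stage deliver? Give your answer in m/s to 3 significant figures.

Δv ≈ 7220 m/s

Stage wet mass = m₀ − payload = 137,700 − 3,770 = 133,930 kg.
Stage dry mass = ε × stage wet mass = 0.066 × 133,930 = 8,839.38 kg.
Burnout mass m_f = stage dry + payload = 8,839.38 + 3,770 = 12,609.38 kg.
By the Tsiolkovsky rocket equation, Δv = v_e · ln(137,700/12,609.38) = 3020.0 × ln(10.92) = 3020.0 × 2.3906 ≈ 7220 m/s.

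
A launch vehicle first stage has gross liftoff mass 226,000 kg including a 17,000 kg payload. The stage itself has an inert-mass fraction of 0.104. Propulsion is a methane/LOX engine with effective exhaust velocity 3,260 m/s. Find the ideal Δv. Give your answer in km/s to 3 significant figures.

Δv ≈ 5.75 km/s

Stage wet mass = m₀ − payload = 226,000 − 17,000 = 209,000 kg.
Stage dry mass = ε × stage wet mass = 0.104 × 209,000 = 21,736 kg.
Burnout mass m_f = stage dry + payload = 21,736 + 17,000 = 38,736 kg.
By the Tsiolkovsky rocket equation, Δv = v_e · ln(226,000/38,736) = 3260.0 × ln(5.834) = 3260.0 × 1.7638 ≈ 5750 m/s.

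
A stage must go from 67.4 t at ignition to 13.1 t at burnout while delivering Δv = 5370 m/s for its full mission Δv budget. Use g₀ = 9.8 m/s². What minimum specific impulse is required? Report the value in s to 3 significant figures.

Isp ≈ 335 s

ln(m₀/m_f) = ln(67400/13100) = ln(5.145) = 1.6380.
From the ideal rocket equation, v_e = Δv / ln(m₀/m_f) = 5370 / 1.6380 = 3278.3 m/s.
Isp = v_e / g₀ = 3278.3 / 9.8 = 334.5 s.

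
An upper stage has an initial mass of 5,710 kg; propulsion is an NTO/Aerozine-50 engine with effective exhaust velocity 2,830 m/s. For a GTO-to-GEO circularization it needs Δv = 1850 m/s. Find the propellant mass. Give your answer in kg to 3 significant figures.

By the Tsiolkovsky rocket equation, m₀/m_f = exp(Δv / v_e) = exp(1850 / 2830.0) = exp(0.6537) = 1.9227.
m_f = 5,710 / 1.9227 = 2,969.78 kg, so propellant = m₀ − m_f = 5,710 − 2,969.78 = 2,740.22 kg.

propellant mass ≈ 2740 kg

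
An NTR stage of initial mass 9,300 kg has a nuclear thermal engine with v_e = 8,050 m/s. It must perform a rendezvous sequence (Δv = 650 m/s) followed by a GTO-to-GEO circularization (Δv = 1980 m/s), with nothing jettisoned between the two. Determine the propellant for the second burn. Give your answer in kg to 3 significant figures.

After the first burn: m = 9300 × exp(−650/8050.0) = 9300 × 0.92243 = 8,578.6 kg.
After the second burn: m = 8,578.6 × exp(−1980/8050.0) = 8,578.6 × 0.78195 = 6,708.04 kg.
Second-burn propellant = 8,578.6 − 6,708.04 = 1,870.56 kg.

propellant for the second burn ≈ 1870 kg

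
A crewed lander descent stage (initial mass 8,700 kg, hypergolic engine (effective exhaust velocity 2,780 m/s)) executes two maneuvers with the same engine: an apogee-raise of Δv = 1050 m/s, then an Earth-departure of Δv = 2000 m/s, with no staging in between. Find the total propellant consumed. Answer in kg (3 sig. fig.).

total propellant consumed ≈ 5800 kg

After the first burn: m = 8700 × exp(−1050/2780.0) = 8700 × 0.68544 = 5,963.33 kg.
After the second burn: m = 5,963.33 × exp(−2000/2780.0) = 5,963.33 × 0.48703 = 2,904.32 kg.
Total propellant = m₀ − m_final = 8700 − 2,904.32 = 5,795.68 kg.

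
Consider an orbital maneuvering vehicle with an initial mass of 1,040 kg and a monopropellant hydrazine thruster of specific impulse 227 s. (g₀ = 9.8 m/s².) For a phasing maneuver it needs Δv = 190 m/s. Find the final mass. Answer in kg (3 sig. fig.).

final mass ≈ 955 kg

v_e = Isp · g₀ = 227 × 9.8 = 2224.6 m/s.
m₀/m_f = exp(Δv / v_e) = exp(190 / 2224.6) = exp(0.0854) = 1.0892.
m_f = m₀ / 1.0892 = 1,040 / 1.0892 = 954.829 kg.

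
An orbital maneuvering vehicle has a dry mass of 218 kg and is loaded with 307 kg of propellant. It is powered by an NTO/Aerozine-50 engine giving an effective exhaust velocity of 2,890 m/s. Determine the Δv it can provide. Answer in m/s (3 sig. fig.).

Δv ≈ 2540 m/s

m₀ = m_dry + m_prop = 218 + 307 = 525 kg.
Δv = v_e · ln(m₀/m_f) = 2890.0 × ln(2.408) = 2890.0 × 0.8789 ≈ 2540.0 m/s.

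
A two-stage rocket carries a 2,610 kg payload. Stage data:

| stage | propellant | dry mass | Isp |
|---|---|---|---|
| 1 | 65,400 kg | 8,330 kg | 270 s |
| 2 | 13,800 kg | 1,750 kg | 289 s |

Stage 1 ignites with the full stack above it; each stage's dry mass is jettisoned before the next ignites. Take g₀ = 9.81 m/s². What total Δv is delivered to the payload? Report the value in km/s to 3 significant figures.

Ignition mass of stage 1 = 65,400+8,330 + 13,800+1,750 + 2,610 = 91,890 kg.
Stage 1: m₀ = 91,890 kg, m_f = 91,890 − 65,400 = 26,490 kg; Δv = 270×9.81×ln(3.469) = 2648.7×1.2438 ≈ 3295 m/s.
Stage 2: m₀ = 18,160 kg, m_f = 18,160 − 13,800 = 4,360 kg; Δv = 289×9.81×ln(4.165) = 2835.1×1.4267 ≈ 4045 m/s.
Total Δv = 3295 + 4045 = 7340 m/s.

Δv ≈ 7.34 km/s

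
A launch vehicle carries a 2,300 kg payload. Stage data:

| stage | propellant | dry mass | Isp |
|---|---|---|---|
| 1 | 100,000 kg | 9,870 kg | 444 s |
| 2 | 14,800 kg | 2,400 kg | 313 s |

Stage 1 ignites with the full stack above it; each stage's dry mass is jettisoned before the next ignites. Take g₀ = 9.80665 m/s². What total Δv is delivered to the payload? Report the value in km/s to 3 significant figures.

Ignition mass of stage 1 = 100,000+9,870 + 14,800+2,400 + 2,300 = 129,370 kg.
Stage 1: m₀ = 129,370 kg, m_f = 129,370 − 100,000 = 29,370 kg; Δv = 444×9.80665×ln(4.405) = 4354.2×1.4827 ≈ 6456 m/s.
Stage 2: m₀ = 19,500 kg, m_f = 19,500 − 14,800 = 4,700 kg; Δv = 313×9.80665×ln(4.149) = 3069.5×1.4229 ≈ 4367 m/s.
Total Δv = 6456 + 4367 = 10823 m/s.

Δv ≈ 10.8 km/s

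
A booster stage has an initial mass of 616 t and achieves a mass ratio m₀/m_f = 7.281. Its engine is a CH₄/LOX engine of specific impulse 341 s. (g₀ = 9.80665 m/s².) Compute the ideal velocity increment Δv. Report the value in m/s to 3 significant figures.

Δv ≈ 6640 m/s

v_e = Isp · g₀ = 341 × 9.80665 = 3344.1 m/s.
Rocket equation: Δv = v_e · ln(7.281) = 3344.1 × 1.9853 ≈ 6638.9 m/s.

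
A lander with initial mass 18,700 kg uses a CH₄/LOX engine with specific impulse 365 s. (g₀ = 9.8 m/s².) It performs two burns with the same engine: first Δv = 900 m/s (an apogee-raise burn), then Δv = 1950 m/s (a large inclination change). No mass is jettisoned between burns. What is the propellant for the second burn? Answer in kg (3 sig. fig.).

propellant for the second burn ≈ 6110 kg

v_e = Isp · g₀ = 365 × 9.8 = 3577.0 m/s.
After the first burn: m = 18700 × exp(−900/3577.0) = 18700 × 0.77755 = 14,540.2 kg.
After the second burn: m = 14,540.2 × exp(−1950/3577.0) = 14,540.2 × 0.57976 = 8,429.83 kg.
Second-burn propellant = 14,540.2 − 8,429.83 = 6,110.37 kg.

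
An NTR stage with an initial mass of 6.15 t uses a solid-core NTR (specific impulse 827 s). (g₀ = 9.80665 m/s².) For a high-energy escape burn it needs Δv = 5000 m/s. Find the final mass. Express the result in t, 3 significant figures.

final mass ≈ 3.32 t

v_e = Isp · g₀ = 827 × 9.80665 = 8110.1 m/s.
m₀/m_f = exp(Δv / v_e) = exp(5000 / 8110.1) = exp(0.6165) = 1.8525.
m_f = m₀ / 1.8525 = 6.15 / 1.8525 = 3.31984 t.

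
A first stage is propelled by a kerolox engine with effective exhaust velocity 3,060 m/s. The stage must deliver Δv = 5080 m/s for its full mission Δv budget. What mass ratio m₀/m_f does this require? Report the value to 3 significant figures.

mass ratio ≈ 5.26

By the Tsiolkovsky rocket equation, m₀/m_f = exp(Δv / v_e) = exp(5080 / 3060.0) = exp(1.6601) = 5.2600.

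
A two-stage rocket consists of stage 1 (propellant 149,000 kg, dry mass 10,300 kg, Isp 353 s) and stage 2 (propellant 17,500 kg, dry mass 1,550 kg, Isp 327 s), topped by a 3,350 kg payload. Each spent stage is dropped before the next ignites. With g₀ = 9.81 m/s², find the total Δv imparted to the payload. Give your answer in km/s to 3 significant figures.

Δv ≈ 10.8 km/s

Ignition mass of stage 1 = 149,000+10,300 + 17,500+1,550 + 3,350 = 181,700 kg.
Stage 1: m₀ = 181,700 kg, m_f = 181,700 − 149,000 = 32,700 kg; Δv = 353×9.81×ln(5.557) = 3462.9×1.7150 ≈ 5939 m/s.
Stage 2: m₀ = 22,400 kg, m_f = 22,400 − 17,500 = 4,900 kg; Δv = 327×9.81×ln(4.571) = 3207.9×1.5198 ≈ 4875 m/s.
Total Δv = 5939 + 4875 = 10814 m/s.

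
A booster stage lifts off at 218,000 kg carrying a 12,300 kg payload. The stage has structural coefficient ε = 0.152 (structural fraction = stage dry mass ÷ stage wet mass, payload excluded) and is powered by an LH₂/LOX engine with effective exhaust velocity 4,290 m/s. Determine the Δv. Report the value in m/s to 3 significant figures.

Stage wet mass = m₀ − payload = 218,000 − 12,300 = 205,700 kg.
Stage dry mass = ε × stage wet mass = 0.152 × 205,700 = 31,266.4 kg.
Burnout mass m_f = stage dry + payload = 31,266.4 + 12,300 = 43,566.4 kg.
From the ideal rocket equation, Δv = v_e · ln(218,000/43,566.4) = 4290.0 × ln(5.004) = 4290.0 × 1.6102 ≈ 6908 m/s.

Δv ≈ 6910 m/s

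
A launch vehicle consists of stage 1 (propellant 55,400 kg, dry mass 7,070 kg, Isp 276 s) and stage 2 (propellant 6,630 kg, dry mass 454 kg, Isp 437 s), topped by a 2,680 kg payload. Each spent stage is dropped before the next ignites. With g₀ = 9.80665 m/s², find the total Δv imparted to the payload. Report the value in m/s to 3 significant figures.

Δv ≈ 8810 m/s

Ignition mass of stage 1 = 55,400+7,070 + 6,630+454 + 2,680 = 72,234 kg.
Stage 1: m₀ = 72,234 kg, m_f = 72,234 − 55,400 = 16,834 kg; Δv = 276×9.80665×ln(4.291) = 2706.6×1.4565 ≈ 3942 m/s.
Stage 2: m₀ = 9,764 kg, m_f = 9,764 − 6,630 = 3,134 kg; Δv = 437×9.80665×ln(3.116) = 4285.5×1.1364 ≈ 4870 m/s.
Total Δv = 3942 + 4870 = 8812 m/s.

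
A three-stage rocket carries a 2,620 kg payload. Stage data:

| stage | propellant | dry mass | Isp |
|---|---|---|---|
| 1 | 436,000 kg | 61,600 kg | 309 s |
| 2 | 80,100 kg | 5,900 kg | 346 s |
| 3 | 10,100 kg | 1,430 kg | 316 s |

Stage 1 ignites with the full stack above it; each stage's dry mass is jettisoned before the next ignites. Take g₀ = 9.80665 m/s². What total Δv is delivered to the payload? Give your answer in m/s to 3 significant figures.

Ignition mass of stage 1 = 436,000+61,600 + 80,100+5,900 + 10,100+1,430 + 2,620 = 597,750 kg.
Stage 1: m₀ = 597,750 kg, m_f = 597,750 − 436,000 = 161,750 kg; Δv = 309×9.80665×ln(3.696) = 3030.3×1.3071 ≈ 3961 m/s.
Stage 2: m₀ = 100,150 kg, m_f = 100,150 − 80,100 = 20,050 kg; Δv = 346×9.80665×ln(4.995) = 3393.1×1.6084 ≈ 5458 m/s.
Stage 3: m₀ = 14,150 kg, m_f = 14,150 − 10,100 = 4,050 kg; Δv = 316×9.80665×ln(3.494) = 3098.9×1.2510 ≈ 3877 m/s.
Total Δv = 3961 + 5458 + 3877 = 13296 m/s.

Δv ≈ 13300 m/s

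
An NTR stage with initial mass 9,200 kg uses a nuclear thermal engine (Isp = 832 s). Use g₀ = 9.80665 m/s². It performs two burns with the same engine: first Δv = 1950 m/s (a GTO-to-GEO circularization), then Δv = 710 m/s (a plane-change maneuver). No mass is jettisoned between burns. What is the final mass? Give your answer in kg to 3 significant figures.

final mass ≈ 6640 kg

v_e = Isp · g₀ = 832 × 9.80665 = 8159.1 m/s.
After the first burn: m = 9200 × exp(−1950/8159.1) = 9200 × 0.78742 = 7,244.26 kg.
After the second burn: m = 7,244.26 × exp(−710/8159.1) = 7,244.26 × 0.91666 = 6,640.52 kg.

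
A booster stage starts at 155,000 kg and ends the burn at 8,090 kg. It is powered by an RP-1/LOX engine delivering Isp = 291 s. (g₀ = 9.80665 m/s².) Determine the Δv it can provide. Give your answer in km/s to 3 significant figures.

v_e = Isp · g₀ = 291 × 9.80665 = 2853.7 m/s.
Δv = v_e · ln(m₀/m_f) = 2853.7 × ln(19.16) = 2853.7 × 2.9528 ≈ 8426.5 m/s.

Δv ≈ 8.43 km/s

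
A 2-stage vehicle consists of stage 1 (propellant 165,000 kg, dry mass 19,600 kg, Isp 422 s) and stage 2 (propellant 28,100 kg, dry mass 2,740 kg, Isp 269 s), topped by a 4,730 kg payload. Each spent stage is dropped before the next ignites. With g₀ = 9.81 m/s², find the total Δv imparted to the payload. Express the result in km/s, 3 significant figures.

Δv ≈ 9.85 km/s

Ignition mass of stage 1 = 165,000+19,600 + 28,100+2,740 + 4,730 = 220,170 kg.
Stage 1: m₀ = 220,170 kg, m_f = 220,170 − 165,000 = 55,170 kg; Δv = 422×9.81×ln(3.991) = 4139.8×1.3840 ≈ 5729 m/s.
Stage 2: m₀ = 35,570 kg, m_f = 35,570 − 28,100 = 7,470 kg; Δv = 269×9.81×ln(4.762) = 2638.9×1.5606 ≈ 4118 m/s.
Total Δv = 5729 + 4118 = 9847 m/s.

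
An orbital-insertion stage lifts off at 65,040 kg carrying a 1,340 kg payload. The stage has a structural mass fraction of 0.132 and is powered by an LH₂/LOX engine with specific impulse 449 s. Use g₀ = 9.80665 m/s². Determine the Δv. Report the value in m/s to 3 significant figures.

Stage wet mass = m₀ − payload = 65,040 − 1,340 = 63,700 kg.
Stage dry mass = ε × stage wet mass = 0.132 × 63,700 = 8,408.4 kg.
Burnout mass m_f = stage dry + payload = 8,408.4 + 1,340 = 9,748.4 kg.
v_e = Isp · g₀ = 449 × 9.80665 = 4403.2 m/s.
Δv = v_e · ln(65,040/9,748.4) = 4403.2 × ln(6.672) = 4403.2 × 1.8979 ≈ 8357 m/s.

Δv ≈ 8360 m/s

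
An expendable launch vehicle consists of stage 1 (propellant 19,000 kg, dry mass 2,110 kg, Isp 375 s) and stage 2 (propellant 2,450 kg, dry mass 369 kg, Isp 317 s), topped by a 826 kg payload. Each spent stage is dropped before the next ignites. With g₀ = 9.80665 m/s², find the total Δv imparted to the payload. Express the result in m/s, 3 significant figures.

Δv ≈ 8830 m/s

Ignition mass of stage 1 = 19,000+2,110 + 2,450+369 + 826 = 24,755 kg.
Stage 1: m₀ = 24,755 kg, m_f = 24,755 − 19,000 = 5,755 kg; Δv = 375×9.80665×ln(4.301) = 3677.5×1.4590 ≈ 5365 m/s.
Stage 2: m₀ = 3,645 kg, m_f = 3,645 − 2,450 = 1,195 kg; Δv = 317×9.80665×ln(3.05) = 3108.7×1.1152 ≈ 3467 m/s.
Total Δv = 5365 + 3467 = 8832 m/s.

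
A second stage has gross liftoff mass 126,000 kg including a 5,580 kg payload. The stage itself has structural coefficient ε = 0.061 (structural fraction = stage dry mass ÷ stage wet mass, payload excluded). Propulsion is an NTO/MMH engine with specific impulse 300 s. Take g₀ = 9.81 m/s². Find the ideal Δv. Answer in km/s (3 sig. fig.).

Δv ≈ 6.70 km/s

Stage wet mass = m₀ − payload = 126,000 − 5,580 = 120,420 kg.
Stage dry mass = ε × stage wet mass = 0.061 × 120,420 = 7,345.62 kg.
Burnout mass m_f = stage dry + payload = 7,345.62 + 5,580 = 12,925.62 kg.
v_e = Isp · g₀ = 300 × 9.81 = 2943.0 m/s.
By the Tsiolkovsky rocket equation, Δv = v_e · ln(126,000/12,925.62) = 2943.0 × ln(9.748) = 2943.0 × 2.2771 ≈ 6701 m/s.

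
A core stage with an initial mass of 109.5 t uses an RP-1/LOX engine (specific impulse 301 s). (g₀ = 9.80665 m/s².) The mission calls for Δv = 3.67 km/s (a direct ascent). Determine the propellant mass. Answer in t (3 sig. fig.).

propellant mass ≈ 77.9 t

v_e = Isp · g₀ = 301 × 9.80665 = 2951.8 m/s.
Rocket equation: m₀/m_f = exp(Δv / v_e) = exp(3670 / 2951.8) = exp(1.2433) = 3.4671.
m_f = 109.5 / 3.4671 = 31.5826 t, so propellant = m₀ − m_f = 109.5 − 31.5826 = 77.9174 t.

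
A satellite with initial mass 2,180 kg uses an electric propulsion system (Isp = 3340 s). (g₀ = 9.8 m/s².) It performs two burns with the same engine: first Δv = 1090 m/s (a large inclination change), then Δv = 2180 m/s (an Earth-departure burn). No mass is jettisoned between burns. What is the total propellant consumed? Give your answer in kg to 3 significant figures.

total propellant consumed ≈ 207 kg

v_e = Isp · g₀ = 3340 × 9.8 = 32732.0 m/s.
After the first burn: m = 2180 × exp(−1090/32732.0) = 2180 × 0.96725 = 2,108.61 kg.
After the second burn: m = 2,108.61 × exp(−2180/32732.0) = 2,108.61 × 0.93557 = 1,972.75 kg.
Total propellant = m₀ − m_final = 2180 − 1,972.75 = 207.25 kg.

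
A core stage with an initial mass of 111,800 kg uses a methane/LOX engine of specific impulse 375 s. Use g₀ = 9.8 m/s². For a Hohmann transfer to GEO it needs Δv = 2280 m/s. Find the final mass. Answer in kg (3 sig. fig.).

v_e = Isp · g₀ = 375 × 9.8 = 3675.0 m/s.
m₀/m_f = exp(Δv / v_e) = exp(2280 / 3675.0) = exp(0.6204) = 1.8597.
m_f = m₀ / 1.8597 = 111,800 / 1.8597 = 60,117.2 kg.

final mass ≈ 60100 kg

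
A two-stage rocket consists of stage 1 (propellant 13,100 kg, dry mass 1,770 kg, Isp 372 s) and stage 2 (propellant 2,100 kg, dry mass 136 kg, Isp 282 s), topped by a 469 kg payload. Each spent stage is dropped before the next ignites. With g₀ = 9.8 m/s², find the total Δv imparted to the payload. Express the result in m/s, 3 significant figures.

Ignition mass of stage 1 = 13,100+1,770 + 2,100+136 + 469 = 17,575 kg.
Stage 1: m₀ = 17,575 kg, m_f = 17,575 − 13,100 = 4,475 kg; Δv = 372×9.8×ln(3.927) = 3645.6×1.3680 ≈ 4987 m/s.
Stage 2: m₀ = 2,705 kg, m_f = 2,705 − 2,100 = 605 kg; Δv = 282×9.8×ln(4.471) = 2763.6×1.4976 ≈ 4139 m/s.
Total Δv = 4987 + 4139 = 9126 m/s.

Δv ≈ 9130 m/s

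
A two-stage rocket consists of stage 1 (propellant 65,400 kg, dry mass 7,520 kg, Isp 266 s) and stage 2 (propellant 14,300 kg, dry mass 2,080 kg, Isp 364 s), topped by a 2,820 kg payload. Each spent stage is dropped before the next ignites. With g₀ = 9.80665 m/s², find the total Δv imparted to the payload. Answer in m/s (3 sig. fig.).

Δv ≈ 8100 m/s

Ignition mass of stage 1 = 65,400+7,520 + 14,300+2,080 + 2,820 = 92,120 kg.
Stage 1: m₀ = 92,120 kg, m_f = 92,120 − 65,400 = 26,720 kg; Δv = 266×9.80665×ln(3.448) = 2608.6×1.2377 ≈ 3229 m/s.
Stage 2: m₀ = 19,200 kg, m_f = 19,200 − 14,300 = 4,900 kg; Δv = 364×9.80665×ln(3.918) = 3569.6×1.3657 ≈ 4875 m/s.
Total Δv = 3229 + 4875 = 8104 m/s.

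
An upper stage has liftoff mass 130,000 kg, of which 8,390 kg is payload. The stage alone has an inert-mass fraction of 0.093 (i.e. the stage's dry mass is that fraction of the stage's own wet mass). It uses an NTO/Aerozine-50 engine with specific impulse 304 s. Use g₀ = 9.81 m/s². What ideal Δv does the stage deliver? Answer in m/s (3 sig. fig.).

Stage wet mass = m₀ − payload = 130,000 − 8,390 = 121,610 kg.
Stage dry mass = ε × stage wet mass = 0.093 × 121,610 = 11,309.7 kg.
Burnout mass m_f = stage dry + payload = 11,309.7 + 8,390 = 19,699.7 kg.
v_e = Isp · g₀ = 304 × 9.81 = 2982.2 m/s.
From the ideal rocket equation, Δv = v_e · ln(130,000/19,699.7) = 2982.2 × ln(6.599) = 2982.2 × 1.8869 ≈ 5627 m/s.

Δv ≈ 5630 m/s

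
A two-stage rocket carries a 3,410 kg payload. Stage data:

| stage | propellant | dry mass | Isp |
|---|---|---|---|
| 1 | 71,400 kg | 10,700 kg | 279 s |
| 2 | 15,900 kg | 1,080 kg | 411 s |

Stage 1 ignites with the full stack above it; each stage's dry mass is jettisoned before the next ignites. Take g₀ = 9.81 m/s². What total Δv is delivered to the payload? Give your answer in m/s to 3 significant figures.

Ignition mass of stage 1 = 71,400+10,700 + 15,900+1,080 + 3,410 = 102,490 kg.
Stage 1: m₀ = 102,490 kg, m_f = 102,490 − 71,400 = 31,090 kg; Δv = 279×9.81×ln(3.297) = 2737.0×1.1929 ≈ 3265 m/s.
Stage 2: m₀ = 20,390 kg, m_f = 20,390 − 15,900 = 4,490 kg; Δv = 411×9.81×ln(4.541) = 4031.9×1.5132 ≈ 6101 m/s.
Total Δv = 3265 + 6101 = 9366 m/s.

Δv ≈ 9370 m/s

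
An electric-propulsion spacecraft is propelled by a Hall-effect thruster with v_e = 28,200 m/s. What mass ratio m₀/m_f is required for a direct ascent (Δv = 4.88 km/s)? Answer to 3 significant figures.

m₀/m_f = exp(Δv / v_e) = exp(4880 / 28200.0) = exp(0.1730) = 1.1889.

mass ratio ≈ 1.19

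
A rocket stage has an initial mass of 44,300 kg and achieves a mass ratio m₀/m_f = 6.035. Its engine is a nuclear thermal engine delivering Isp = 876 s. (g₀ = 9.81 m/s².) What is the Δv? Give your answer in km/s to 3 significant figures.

v_e = Isp · g₀ = 876 × 9.81 = 8593.6 m/s.
Δv = v_e · ln(6.035) = 8593.6 × 1.7976 ≈ 15447.6 m/s.

Δv ≈ 15.4 km/s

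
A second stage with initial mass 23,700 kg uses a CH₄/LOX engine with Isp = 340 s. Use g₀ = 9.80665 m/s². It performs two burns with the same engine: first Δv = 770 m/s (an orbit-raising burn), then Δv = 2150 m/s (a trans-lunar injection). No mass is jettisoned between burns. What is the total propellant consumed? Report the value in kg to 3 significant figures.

total propellant consumed ≈ 13800 kg

v_e = Isp · g₀ = 340 × 9.80665 = 3334.3 m/s.
After the first burn: m = 23700 × exp(−770/3334.3) = 23700 × 0.79379 = 18,812.8 kg.
After the second burn: m = 18,812.8 × exp(−2150/3334.3) = 18,812.8 × 0.52476 = 9,872.2 kg.
Total propellant = m₀ − m_final = 23700 − 9,872.2 = 13,827.8 kg.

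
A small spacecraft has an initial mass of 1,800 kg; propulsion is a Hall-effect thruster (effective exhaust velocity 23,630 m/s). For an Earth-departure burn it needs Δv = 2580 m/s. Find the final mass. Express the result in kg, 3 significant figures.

m₀/m_f = exp(Δv / v_e) = exp(2580 / 23630.0) = exp(0.1092) = 1.1154.
m_f = m₀ / 1.1154 = 1,800 / 1.1154 = 1,613.77 kg.

final mass ≈ 1610 kg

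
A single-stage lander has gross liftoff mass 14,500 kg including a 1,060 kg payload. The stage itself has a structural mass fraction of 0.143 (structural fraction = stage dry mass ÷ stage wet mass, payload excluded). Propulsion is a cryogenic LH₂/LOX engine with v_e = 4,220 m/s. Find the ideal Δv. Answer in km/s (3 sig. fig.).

Δv ≈ 6.67 km/s

Stage wet mass = m₀ − payload = 14,500 − 1,060 = 13,440 kg.
Stage dry mass = ε × stage wet mass = 0.143 × 13,440 = 1,921.92 kg.
Burnout mass m_f = stage dry + payload = 1,921.92 + 1,060 = 2,981.92 kg.
From the ideal rocket equation, Δv = v_e · ln(14,500/2,981.92) = 4220.0 × ln(4.863) = 4220.0 × 1.5816 ≈ 6674 m/s.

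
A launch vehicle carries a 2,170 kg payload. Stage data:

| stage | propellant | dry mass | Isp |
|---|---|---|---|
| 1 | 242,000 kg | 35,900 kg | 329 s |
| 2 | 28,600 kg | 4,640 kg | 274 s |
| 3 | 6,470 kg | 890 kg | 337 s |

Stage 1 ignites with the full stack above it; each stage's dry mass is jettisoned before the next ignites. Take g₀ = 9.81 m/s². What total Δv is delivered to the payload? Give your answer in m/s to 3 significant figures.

Δv ≈ 11300 m/s

Ignition mass of stage 1 = 242,000+35,900 + 28,600+4,640 + 6,470+890 + 2,170 = 320,670 kg.
Stage 1: m₀ = 320,670 kg, m_f = 320,670 − 242,000 = 78,670 kg; Δv = 329×9.81×ln(4.076) = 3227.5×1.4052 ≈ 4535 m/s.
Stage 2: m₀ = 42,770 kg, m_f = 42,770 − 28,600 = 14,170 kg; Δv = 274×9.81×ln(3.018) = 2687.9×1.1047 ≈ 2969 m/s.
Stage 3: m₀ = 9,530 kg, m_f = 9,530 − 6,470 = 3,060 kg; Δv = 337×9.81×ln(3.114) = 3306.0×1.1360 ≈ 3756 m/s.
Total Δv = 4535 + 2969 + 3756 = 11260 m/s.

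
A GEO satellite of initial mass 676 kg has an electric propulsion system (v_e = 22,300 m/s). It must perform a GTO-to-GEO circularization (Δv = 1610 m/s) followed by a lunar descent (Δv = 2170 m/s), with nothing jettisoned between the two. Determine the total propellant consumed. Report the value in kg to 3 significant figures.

total propellant consumed ≈ 105 kg

After the first burn: m = 676 × exp(−1610/22300.0) = 676 × 0.93035 = 628.917 kg.
After the second burn: m = 628.917 × exp(−2170/22300.0) = 628.917 × 0.90728 = 570.604 kg.
Total propellant = m₀ − m_final = 676 − 570.604 = 105.396 kg.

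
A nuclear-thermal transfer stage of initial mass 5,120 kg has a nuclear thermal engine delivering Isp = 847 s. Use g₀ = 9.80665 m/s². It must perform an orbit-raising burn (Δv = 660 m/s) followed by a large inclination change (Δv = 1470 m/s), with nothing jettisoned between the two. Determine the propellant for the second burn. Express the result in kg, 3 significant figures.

v_e = Isp · g₀ = 847 × 9.80665 = 8306.2 m/s.
After the first burn: m = 5120 × exp(−660/8306.2) = 5120 × 0.92362 = 4,728.93 kg.
After the second burn: m = 4,728.93 × exp(−1470/8306.2) = 4,728.93 × 0.83780 = 3,961.9 kg.
Second-burn propellant = 4,728.93 − 3,961.9 = 767.03 kg.

propellant for the second burn ≈ 767 kg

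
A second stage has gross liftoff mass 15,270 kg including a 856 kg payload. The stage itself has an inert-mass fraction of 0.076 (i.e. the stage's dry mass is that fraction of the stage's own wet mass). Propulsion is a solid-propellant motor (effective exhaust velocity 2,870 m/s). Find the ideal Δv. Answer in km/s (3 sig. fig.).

Stage wet mass = m₀ − payload = 15,270 − 856 = 14,414 kg.
Stage dry mass = ε × stage wet mass = 0.076 × 14,414 = 1,095.46 kg.
Burnout mass m_f = stage dry + payload = 1,095.46 + 856 = 1,951.46 kg.
Δv = v_e · ln(15,270/1,951.46) = 2870.0 × ln(7.825) = 2870.0 × 2.0573 ≈ 5904 m/s.

Δv ≈ 5.90 km/s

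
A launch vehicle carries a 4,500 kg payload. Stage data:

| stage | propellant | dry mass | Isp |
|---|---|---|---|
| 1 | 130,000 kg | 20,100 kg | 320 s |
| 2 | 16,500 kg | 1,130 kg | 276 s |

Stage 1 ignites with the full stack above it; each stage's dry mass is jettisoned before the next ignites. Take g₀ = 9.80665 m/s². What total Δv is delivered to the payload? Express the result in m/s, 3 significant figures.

Ignition mass of stage 1 = 130,000+20,100 + 16,500+1,130 + 4,500 = 172,230 kg.
Stage 1: m₀ = 172,230 kg, m_f = 172,230 − 130,000 = 42,230 kg; Δv = 320×9.80665×ln(4.078) = 3138.1×1.4057 ≈ 4411 m/s.
Stage 2: m₀ = 22,130 kg, m_f = 22,130 − 16,500 = 5,630 kg; Δv = 276×9.80665×ln(3.931) = 2706.6×1.3688 ≈ 3705 m/s.
Total Δv = 4411 + 3705 = 8116 m/s.

Δv ≈ 8120 m/s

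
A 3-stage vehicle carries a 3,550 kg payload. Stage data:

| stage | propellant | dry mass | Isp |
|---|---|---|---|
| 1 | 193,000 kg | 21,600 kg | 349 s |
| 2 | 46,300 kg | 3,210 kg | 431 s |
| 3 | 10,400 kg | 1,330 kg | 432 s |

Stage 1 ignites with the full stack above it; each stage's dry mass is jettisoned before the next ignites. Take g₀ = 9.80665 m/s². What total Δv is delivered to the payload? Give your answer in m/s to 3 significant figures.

Ignition mass of stage 1 = 193,000+21,600 + 46,300+3,210 + 10,400+1,330 + 3,550 = 279,390 kg.
Stage 1: m₀ = 279,390 kg, m_f = 279,390 − 193,000 = 86,390 kg; Δv = 349×9.80665×ln(3.234) = 3422.5×1.1737 ≈ 4017 m/s.
Stage 2: m₀ = 64,790 kg, m_f = 64,790 − 46,300 = 18,490 kg; Δv = 431×9.80665×ln(3.504) = 4226.7×1.2539 ≈ 5300 m/s.
Stage 3: m₀ = 15,280 kg, m_f = 15,280 − 10,400 = 4,880 kg; Δv = 432×9.80665×ln(3.131) = 4236.5×1.1414 ≈ 4836 m/s.
Total Δv = 4017 + 5300 + 4836 = 14153 m/s.

Δv ≈ 14200 m/s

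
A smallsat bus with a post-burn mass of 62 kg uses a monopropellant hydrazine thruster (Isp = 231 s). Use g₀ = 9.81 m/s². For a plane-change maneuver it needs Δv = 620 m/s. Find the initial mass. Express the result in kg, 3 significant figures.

initial mass ≈ 81.5 kg

v_e = Isp · g₀ = 231 × 9.81 = 2266.1 m/s.
m₀/m_f = exp(Δv / v_e) = exp(620 / 2266.1) = exp(0.2736) = 1.3147.
m₀ = m_f × 1.3147 = 62 × 1.3147 = 81.5114 kg.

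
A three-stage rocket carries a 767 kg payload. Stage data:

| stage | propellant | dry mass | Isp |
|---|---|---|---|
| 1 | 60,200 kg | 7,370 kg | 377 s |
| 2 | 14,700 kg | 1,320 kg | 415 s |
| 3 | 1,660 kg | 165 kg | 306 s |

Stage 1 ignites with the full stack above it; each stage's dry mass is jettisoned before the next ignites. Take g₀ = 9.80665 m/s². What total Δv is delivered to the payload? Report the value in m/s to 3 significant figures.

Δv ≈ 13900 m/s

Ignition mass of stage 1 = 60,200+7,370 + 14,700+1,320 + 1,660+165 + 767 = 86,182 kg.
Stage 1: m₀ = 86,182 kg, m_f = 86,182 − 60,200 = 25,982 kg; Δv = 377×9.80665×ln(3.317) = 3697.1×1.1991 ≈ 4433 m/s.
Stage 2: m₀ = 18,612 kg, m_f = 18,612 − 14,700 = 3,912 kg; Δv = 415×9.80665×ln(4.758) = 4069.8×1.5598 ≈ 6348 m/s.
Stage 3: m₀ = 2,592 kg, m_f = 2,592 − 1,660 = 932 kg; Δv = 306×9.80665×ln(2.781) = 3000.8×1.0229 ≈ 3069 m/s.
Total Δv = 4433 + 6348 + 3069 = 13850 m/s.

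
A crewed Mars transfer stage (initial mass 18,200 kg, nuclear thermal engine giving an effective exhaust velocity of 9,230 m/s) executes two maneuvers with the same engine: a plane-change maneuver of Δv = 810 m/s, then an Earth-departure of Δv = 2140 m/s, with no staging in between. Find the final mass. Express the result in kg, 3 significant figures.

After the first burn: m = 18200 × exp(−810/9230.0) = 18200 × 0.91598 = 16,670.8 kg.
After the second burn: m = 16,670.8 × exp(−2140/9230.0) = 16,670.8 × 0.79306 = 13,220.9 kg.

final mass ≈ 13200 kg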